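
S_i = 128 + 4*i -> [128, 132, 136, 140, 144]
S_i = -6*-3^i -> [-6, 18, -54, 162, -486]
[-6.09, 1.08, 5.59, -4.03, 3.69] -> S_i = Random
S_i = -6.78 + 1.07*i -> [-6.78, -5.71, -4.64, -3.57, -2.5]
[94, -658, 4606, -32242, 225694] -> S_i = 94*-7^i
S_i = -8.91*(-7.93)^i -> [-8.91, 70.66, -560.3, 4443.21, -35234.69]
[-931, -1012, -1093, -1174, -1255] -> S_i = -931 + -81*i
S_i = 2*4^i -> [2, 8, 32, 128, 512]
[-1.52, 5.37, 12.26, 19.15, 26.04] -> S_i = -1.52 + 6.89*i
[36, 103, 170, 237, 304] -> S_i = 36 + 67*i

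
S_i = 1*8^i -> [1, 8, 64, 512, 4096]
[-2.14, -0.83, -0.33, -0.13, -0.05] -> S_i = -2.14*0.39^i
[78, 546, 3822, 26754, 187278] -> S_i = 78*7^i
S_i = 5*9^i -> [5, 45, 405, 3645, 32805]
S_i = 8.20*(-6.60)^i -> [8.2, -54.12, 357.19, -2357.47, 15559.28]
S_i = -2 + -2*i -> [-2, -4, -6, -8, -10]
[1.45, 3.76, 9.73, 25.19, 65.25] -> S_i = 1.45*2.59^i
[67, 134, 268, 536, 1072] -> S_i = 67*2^i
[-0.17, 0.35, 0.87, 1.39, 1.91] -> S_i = -0.17 + 0.52*i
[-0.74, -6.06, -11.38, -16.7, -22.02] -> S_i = -0.74 + -5.32*i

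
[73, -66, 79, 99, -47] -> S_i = Random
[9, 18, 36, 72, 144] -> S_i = 9*2^i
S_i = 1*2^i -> [1, 2, 4, 8, 16]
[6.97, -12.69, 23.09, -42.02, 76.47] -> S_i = 6.97*(-1.82)^i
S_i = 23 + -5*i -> [23, 18, 13, 8, 3]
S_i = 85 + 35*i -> [85, 120, 155, 190, 225]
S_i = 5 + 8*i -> [5, 13, 21, 29, 37]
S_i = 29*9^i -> [29, 261, 2349, 21141, 190269]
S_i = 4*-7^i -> [4, -28, 196, -1372, 9604]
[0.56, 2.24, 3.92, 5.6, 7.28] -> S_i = 0.56 + 1.68*i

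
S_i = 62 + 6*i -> [62, 68, 74, 80, 86]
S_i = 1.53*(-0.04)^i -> [1.53, -0.06, 0.0, -0.0, 0.0]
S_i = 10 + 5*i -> [10, 15, 20, 25, 30]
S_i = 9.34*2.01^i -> [9.34, 18.77, 37.73, 75.85, 152.45]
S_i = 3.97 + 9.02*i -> [3.97, 12.99, 22.01, 31.03, 40.05]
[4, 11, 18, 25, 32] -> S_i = 4 + 7*i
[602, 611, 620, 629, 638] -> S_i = 602 + 9*i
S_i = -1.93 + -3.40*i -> [-1.93, -5.33, -8.73, -12.13, -15.53]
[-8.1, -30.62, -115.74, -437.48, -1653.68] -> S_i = -8.10*3.78^i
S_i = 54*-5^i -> [54, -270, 1350, -6750, 33750]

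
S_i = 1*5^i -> [1, 5, 25, 125, 625]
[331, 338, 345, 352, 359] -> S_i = 331 + 7*i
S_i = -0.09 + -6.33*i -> [-0.09, -6.42, -12.75, -19.08, -25.41]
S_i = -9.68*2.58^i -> [-9.68, -24.97, -64.43, -166.24, -428.9]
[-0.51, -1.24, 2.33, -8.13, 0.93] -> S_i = Random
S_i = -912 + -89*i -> [-912, -1001, -1090, -1179, -1268]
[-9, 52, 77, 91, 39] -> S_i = Random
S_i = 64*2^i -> [64, 128, 256, 512, 1024]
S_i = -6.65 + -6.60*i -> [-6.65, -13.25, -19.85, -26.45, -33.05]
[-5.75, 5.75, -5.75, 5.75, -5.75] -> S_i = -5.75*(-1.00)^i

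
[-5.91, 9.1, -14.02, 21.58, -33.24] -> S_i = -5.91*(-1.54)^i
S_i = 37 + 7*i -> [37, 44, 51, 58, 65]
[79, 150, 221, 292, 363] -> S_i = 79 + 71*i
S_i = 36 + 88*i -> [36, 124, 212, 300, 388]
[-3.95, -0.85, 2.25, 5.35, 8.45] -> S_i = -3.95 + 3.10*i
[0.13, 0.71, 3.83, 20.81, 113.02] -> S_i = 0.13*5.43^i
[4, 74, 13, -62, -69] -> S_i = Random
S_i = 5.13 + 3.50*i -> [5.13, 8.63, 12.13, 15.63, 19.13]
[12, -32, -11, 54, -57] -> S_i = Random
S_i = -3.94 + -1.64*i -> [-3.94, -5.58, -7.22, -8.86, -10.5]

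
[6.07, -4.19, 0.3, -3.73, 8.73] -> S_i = Random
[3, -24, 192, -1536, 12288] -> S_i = 3*-8^i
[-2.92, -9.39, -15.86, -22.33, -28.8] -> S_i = -2.92 + -6.47*i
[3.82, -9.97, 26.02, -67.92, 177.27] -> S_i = 3.82*(-2.61)^i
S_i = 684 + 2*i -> [684, 686, 688, 690, 692]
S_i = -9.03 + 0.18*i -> [-9.03, -8.85, -8.67, -8.49, -8.31]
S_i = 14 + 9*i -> [14, 23, 32, 41, 50]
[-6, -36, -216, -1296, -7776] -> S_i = -6*6^i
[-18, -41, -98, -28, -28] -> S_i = Random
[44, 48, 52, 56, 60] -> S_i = 44 + 4*i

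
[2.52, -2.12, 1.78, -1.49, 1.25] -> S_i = 2.52*(-0.84)^i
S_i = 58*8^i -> [58, 464, 3712, 29696, 237568]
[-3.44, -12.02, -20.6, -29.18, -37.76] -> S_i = -3.44 + -8.58*i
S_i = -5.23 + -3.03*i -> [-5.23, -8.26, -11.29, -14.32, -17.35]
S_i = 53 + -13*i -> [53, 40, 27, 14, 1]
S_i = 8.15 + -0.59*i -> [8.15, 7.56, 6.97, 6.38, 5.79]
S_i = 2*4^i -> [2, 8, 32, 128, 512]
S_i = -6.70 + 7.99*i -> [-6.7, 1.29, 9.28, 17.27, 25.26]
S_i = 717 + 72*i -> [717, 789, 861, 933, 1005]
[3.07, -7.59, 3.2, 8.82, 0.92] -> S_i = Random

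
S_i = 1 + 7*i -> [1, 8, 15, 22, 29]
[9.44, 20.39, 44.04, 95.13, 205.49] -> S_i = 9.44*2.16^i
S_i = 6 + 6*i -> [6, 12, 18, 24, 30]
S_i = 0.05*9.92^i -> [0.05, 0.5, 4.92, 48.81, 484.19]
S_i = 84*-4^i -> [84, -336, 1344, -5376, 21504]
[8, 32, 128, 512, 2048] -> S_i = 8*4^i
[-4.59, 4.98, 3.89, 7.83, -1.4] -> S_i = Random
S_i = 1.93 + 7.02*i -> [1.93, 8.95, 15.97, 22.99, 30.01]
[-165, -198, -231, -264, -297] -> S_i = -165 + -33*i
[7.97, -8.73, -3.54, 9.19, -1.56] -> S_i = Random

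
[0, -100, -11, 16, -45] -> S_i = Random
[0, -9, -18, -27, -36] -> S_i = 0 + -9*i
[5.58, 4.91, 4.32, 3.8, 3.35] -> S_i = 5.58*0.88^i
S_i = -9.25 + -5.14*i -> [-9.25, -14.39, -19.53, -24.67, -29.81]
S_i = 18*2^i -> [18, 36, 72, 144, 288]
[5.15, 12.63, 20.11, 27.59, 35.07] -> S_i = 5.15 + 7.48*i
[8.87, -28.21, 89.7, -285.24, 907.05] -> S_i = 8.87*(-3.18)^i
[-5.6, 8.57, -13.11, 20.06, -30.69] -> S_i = -5.60*(-1.53)^i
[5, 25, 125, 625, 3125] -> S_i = 5*5^i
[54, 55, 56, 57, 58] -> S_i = 54 + 1*i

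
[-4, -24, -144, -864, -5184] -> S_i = -4*6^i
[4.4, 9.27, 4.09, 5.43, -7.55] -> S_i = Random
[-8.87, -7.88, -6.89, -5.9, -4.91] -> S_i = -8.87 + 0.99*i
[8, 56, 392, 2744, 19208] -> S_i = 8*7^i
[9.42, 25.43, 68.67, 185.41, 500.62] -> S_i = 9.42*2.70^i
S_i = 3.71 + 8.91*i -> [3.71, 12.62, 21.53, 30.44, 39.35]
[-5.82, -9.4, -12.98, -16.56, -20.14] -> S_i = -5.82 + -3.58*i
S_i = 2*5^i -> [2, 10, 50, 250, 1250]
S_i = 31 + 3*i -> [31, 34, 37, 40, 43]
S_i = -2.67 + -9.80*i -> [-2.67, -12.47, -22.27, -32.07, -41.87]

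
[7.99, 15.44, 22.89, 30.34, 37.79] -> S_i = 7.99 + 7.45*i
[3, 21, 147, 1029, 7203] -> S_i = 3*7^i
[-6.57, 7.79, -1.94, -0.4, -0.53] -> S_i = Random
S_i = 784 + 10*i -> [784, 794, 804, 814, 824]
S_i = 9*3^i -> [9, 27, 81, 243, 729]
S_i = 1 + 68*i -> [1, 69, 137, 205, 273]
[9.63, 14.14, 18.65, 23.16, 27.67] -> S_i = 9.63 + 4.51*i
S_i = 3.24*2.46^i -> [3.24, 7.97, 19.61, 48.23, 118.65]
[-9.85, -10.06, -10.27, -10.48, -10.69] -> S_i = -9.85 + -0.21*i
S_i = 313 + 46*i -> [313, 359, 405, 451, 497]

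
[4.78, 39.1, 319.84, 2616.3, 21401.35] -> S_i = 4.78*8.18^i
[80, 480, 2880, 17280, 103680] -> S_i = 80*6^i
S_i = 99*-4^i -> [99, -396, 1584, -6336, 25344]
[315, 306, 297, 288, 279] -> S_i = 315 + -9*i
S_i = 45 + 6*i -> [45, 51, 57, 63, 69]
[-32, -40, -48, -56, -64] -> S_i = -32 + -8*i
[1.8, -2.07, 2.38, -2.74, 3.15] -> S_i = 1.80*(-1.15)^i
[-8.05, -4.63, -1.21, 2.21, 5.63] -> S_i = -8.05 + 3.42*i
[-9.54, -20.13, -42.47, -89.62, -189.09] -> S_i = -9.54*2.11^i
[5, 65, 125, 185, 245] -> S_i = 5 + 60*i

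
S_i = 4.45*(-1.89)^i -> [4.45, -8.41, 15.9, -30.04, 56.78]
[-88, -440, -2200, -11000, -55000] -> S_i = -88*5^i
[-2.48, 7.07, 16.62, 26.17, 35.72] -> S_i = -2.48 + 9.55*i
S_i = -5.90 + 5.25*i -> [-5.9, -0.65, 4.6, 9.85, 15.1]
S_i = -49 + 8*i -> [-49, -41, -33, -25, -17]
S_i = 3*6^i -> [3, 18, 108, 648, 3888]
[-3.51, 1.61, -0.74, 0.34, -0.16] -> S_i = -3.51*(-0.46)^i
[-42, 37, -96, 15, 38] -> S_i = Random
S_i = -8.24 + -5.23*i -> [-8.24, -13.47, -18.7, -23.93, -29.16]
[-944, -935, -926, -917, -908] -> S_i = -944 + 9*i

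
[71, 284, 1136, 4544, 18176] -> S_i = 71*4^i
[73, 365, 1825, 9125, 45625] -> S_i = 73*5^i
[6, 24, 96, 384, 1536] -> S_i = 6*4^i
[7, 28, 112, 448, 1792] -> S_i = 7*4^i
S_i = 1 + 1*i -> [1, 2, 3, 4, 5]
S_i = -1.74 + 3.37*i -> [-1.74, 1.63, 5.0, 8.37, 11.74]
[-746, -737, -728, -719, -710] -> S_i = -746 + 9*i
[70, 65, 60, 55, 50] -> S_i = 70 + -5*i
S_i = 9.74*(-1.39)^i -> [9.74, -13.54, 18.82, -26.16, 36.36]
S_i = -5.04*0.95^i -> [-5.04, -4.79, -4.55, -4.32, -4.11]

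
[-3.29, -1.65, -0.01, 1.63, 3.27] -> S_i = -3.29 + 1.64*i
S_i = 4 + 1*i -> [4, 5, 6, 7, 8]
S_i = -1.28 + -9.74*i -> [-1.28, -11.02, -20.76, -30.5, -40.24]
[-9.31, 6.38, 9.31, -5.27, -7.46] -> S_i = Random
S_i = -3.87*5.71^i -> [-3.87, -22.1, -126.18, -720.48, -4113.92]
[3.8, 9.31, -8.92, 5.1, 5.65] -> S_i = Random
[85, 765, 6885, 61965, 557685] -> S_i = 85*9^i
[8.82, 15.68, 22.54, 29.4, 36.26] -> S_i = 8.82 + 6.86*i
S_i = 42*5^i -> [42, 210, 1050, 5250, 26250]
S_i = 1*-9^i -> [1, -9, 81, -729, 6561]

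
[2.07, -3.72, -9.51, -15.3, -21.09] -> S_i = 2.07 + -5.79*i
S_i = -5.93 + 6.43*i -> [-5.93, 0.5, 6.93, 13.36, 19.79]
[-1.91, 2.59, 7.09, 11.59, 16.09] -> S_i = -1.91 + 4.50*i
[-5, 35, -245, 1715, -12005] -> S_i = -5*-7^i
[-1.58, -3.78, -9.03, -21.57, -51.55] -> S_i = -1.58*2.39^i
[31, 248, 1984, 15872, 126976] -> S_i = 31*8^i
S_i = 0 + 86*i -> [0, 86, 172, 258, 344]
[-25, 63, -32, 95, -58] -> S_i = Random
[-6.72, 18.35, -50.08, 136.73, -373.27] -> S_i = -6.72*(-2.73)^i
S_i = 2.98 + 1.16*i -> [2.98, 4.14, 5.3, 6.46, 7.62]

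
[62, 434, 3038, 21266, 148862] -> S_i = 62*7^i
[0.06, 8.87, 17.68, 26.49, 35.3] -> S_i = 0.06 + 8.81*i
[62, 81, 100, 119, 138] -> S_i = 62 + 19*i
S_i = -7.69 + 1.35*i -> [-7.69, -6.34, -4.99, -3.64, -2.29]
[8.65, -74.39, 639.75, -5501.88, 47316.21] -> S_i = 8.65*(-8.60)^i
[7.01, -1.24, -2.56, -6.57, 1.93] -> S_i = Random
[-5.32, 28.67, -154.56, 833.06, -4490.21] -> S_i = -5.32*(-5.39)^i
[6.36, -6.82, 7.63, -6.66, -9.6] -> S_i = Random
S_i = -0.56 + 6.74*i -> [-0.56, 6.18, 12.92, 19.66, 26.4]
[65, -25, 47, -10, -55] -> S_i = Random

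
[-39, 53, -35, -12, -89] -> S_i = Random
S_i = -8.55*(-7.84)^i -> [-8.55, 67.03, -525.53, 4120.16, -32302.07]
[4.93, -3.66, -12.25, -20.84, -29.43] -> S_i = 4.93 + -8.59*i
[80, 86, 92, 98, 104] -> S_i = 80 + 6*i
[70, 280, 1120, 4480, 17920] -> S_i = 70*4^i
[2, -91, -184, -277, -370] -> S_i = 2 + -93*i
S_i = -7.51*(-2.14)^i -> [-7.51, 16.07, -34.39, 73.6, -157.51]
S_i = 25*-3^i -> [25, -75, 225, -675, 2025]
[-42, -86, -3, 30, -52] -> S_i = Random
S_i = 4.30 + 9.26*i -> [4.3, 13.56, 22.82, 32.08, 41.34]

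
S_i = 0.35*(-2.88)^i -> [0.35, -1.01, 2.9, -8.36, 24.08]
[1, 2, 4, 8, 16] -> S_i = 1*2^i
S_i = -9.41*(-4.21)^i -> [-9.41, 39.62, -166.78, 702.16, -2956.09]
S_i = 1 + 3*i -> [1, 4, 7, 10, 13]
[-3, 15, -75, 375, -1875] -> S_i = -3*-5^i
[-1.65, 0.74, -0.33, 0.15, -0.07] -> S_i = -1.65*(-0.45)^i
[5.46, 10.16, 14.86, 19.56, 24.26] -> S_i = 5.46 + 4.70*i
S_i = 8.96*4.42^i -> [8.96, 39.6, 175.05, 773.7, 3419.77]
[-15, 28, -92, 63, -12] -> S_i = Random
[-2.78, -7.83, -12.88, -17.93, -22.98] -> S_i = -2.78 + -5.05*i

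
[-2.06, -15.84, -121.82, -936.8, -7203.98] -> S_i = -2.06*7.69^i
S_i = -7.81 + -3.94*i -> [-7.81, -11.75, -15.69, -19.63, -23.57]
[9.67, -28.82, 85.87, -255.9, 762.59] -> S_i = 9.67*(-2.98)^i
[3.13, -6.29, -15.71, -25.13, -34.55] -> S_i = 3.13 + -9.42*i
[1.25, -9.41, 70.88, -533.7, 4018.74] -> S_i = 1.25*(-7.53)^i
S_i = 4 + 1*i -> [4, 5, 6, 7, 8]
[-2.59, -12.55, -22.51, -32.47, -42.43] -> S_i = -2.59 + -9.96*i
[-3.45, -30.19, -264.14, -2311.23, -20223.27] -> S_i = -3.45*8.75^i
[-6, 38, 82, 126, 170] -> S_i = -6 + 44*i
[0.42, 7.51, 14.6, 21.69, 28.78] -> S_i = 0.42 + 7.09*i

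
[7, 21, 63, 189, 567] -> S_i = 7*3^i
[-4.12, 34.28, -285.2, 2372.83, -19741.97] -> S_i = -4.12*(-8.32)^i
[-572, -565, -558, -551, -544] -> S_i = -572 + 7*i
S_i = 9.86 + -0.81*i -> [9.86, 9.05, 8.24, 7.43, 6.62]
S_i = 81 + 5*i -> [81, 86, 91, 96, 101]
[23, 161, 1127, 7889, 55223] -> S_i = 23*7^i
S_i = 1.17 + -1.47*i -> [1.17, -0.3, -1.77, -3.24, -4.71]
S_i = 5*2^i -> [5, 10, 20, 40, 80]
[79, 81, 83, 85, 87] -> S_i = 79 + 2*i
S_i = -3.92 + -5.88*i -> [-3.92, -9.8, -15.68, -21.56, -27.44]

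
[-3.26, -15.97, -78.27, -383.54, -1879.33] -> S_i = -3.26*4.90^i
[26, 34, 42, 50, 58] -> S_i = 26 + 8*i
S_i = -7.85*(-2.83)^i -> [-7.85, 22.22, -62.87, 177.92, -503.52]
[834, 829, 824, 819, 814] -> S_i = 834 + -5*i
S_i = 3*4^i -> [3, 12, 48, 192, 768]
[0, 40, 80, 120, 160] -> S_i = 0 + 40*i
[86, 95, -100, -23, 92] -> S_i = Random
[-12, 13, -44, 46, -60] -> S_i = Random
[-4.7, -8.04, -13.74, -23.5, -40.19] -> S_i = -4.70*1.71^i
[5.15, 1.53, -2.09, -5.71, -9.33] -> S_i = 5.15 + -3.62*i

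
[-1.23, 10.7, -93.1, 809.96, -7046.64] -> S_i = -1.23*(-8.70)^i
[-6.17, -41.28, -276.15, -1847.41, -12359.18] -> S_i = -6.17*6.69^i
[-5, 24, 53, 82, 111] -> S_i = -5 + 29*i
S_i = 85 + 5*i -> [85, 90, 95, 100, 105]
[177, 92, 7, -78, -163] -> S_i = 177 + -85*i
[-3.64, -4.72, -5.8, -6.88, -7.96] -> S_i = -3.64 + -1.08*i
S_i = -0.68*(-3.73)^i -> [-0.68, 2.54, -9.46, 35.29, -131.63]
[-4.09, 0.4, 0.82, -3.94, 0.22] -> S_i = Random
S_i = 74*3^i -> [74, 222, 666, 1998, 5994]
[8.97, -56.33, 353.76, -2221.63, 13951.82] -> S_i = 8.97*(-6.28)^i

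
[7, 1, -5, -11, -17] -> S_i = 7 + -6*i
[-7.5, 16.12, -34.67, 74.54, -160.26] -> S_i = -7.50*(-2.15)^i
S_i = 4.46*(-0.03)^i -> [4.46, -0.13, 0.0, -0.0, 0.0]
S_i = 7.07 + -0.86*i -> [7.07, 6.21, 5.35, 4.49, 3.63]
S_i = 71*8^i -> [71, 568, 4544, 36352, 290816]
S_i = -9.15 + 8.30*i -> [-9.15, -0.85, 7.45, 15.75, 24.05]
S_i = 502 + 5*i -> [502, 507, 512, 517, 522]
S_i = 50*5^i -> [50, 250, 1250, 6250, 31250]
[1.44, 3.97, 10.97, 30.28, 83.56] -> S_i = 1.44*2.76^i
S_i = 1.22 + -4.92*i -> [1.22, -3.7, -8.62, -13.54, -18.46]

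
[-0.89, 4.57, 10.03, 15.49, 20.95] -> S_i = -0.89 + 5.46*i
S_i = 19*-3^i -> [19, -57, 171, -513, 1539]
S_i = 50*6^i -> [50, 300, 1800, 10800, 64800]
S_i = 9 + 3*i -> [9, 12, 15, 18, 21]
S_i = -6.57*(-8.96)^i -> [-6.57, 58.87, -527.45, 4725.95, -42344.54]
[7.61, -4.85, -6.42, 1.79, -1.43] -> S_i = Random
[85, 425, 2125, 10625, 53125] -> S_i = 85*5^i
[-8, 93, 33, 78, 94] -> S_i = Random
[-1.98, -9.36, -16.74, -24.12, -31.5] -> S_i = -1.98 + -7.38*i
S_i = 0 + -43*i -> [0, -43, -86, -129, -172]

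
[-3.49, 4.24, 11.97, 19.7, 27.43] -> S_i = -3.49 + 7.73*i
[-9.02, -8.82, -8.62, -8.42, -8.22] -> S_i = -9.02 + 0.20*i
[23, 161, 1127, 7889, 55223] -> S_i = 23*7^i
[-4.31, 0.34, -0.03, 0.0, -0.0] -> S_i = -4.31*(-0.08)^i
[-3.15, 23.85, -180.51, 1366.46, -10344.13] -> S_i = -3.15*(-7.57)^i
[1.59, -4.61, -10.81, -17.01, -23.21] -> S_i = 1.59 + -6.20*i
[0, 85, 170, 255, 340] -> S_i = 0 + 85*i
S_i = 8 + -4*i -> [8, 4, 0, -4, -8]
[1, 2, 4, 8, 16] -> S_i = 1*2^i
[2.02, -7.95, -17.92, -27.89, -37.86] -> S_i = 2.02 + -9.97*i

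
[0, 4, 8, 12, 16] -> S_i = 0 + 4*i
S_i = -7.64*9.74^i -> [-7.64, -74.41, -724.79, -7059.44, -68758.94]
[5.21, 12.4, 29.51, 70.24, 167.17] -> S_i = 5.21*2.38^i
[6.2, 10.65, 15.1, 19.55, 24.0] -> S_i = 6.20 + 4.45*i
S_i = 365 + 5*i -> [365, 370, 375, 380, 385]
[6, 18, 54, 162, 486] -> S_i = 6*3^i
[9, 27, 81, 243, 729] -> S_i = 9*3^i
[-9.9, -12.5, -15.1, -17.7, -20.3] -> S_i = -9.90 + -2.60*i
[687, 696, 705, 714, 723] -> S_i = 687 + 9*i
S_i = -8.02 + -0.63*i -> [-8.02, -8.65, -9.28, -9.91, -10.54]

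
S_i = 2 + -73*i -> [2, -71, -144, -217, -290]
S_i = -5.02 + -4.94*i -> [-5.02, -9.96, -14.9, -19.84, -24.78]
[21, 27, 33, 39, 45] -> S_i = 21 + 6*i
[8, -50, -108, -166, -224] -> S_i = 8 + -58*i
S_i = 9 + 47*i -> [9, 56, 103, 150, 197]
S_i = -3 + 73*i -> [-3, 70, 143, 216, 289]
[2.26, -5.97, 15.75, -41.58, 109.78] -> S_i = 2.26*(-2.64)^i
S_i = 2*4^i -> [2, 8, 32, 128, 512]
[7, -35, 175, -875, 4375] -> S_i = 7*-5^i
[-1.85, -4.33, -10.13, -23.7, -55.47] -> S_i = -1.85*2.34^i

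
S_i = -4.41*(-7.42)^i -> [-4.41, 32.72, -242.8, 1801.57, -13367.62]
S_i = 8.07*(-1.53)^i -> [8.07, -12.35, 18.89, -28.9, 44.22]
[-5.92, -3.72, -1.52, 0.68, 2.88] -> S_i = -5.92 + 2.20*i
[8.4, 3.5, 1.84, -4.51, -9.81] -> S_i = Random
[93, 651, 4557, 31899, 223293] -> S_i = 93*7^i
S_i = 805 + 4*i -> [805, 809, 813, 817, 821]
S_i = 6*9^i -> [6, 54, 486, 4374, 39366]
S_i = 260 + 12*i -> [260, 272, 284, 296, 308]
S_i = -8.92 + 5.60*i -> [-8.92, -3.32, 2.28, 7.88, 13.48]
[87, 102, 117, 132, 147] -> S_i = 87 + 15*i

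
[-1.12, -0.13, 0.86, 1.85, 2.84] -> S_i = -1.12 + 0.99*i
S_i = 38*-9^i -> [38, -342, 3078, -27702, 249318]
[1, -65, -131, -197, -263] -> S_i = 1 + -66*i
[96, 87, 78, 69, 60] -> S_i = 96 + -9*i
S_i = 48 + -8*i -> [48, 40, 32, 24, 16]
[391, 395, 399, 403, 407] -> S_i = 391 + 4*i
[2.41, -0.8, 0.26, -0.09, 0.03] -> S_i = 2.41*(-0.33)^i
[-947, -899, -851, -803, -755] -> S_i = -947 + 48*i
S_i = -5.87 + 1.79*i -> [-5.87, -4.08, -2.29, -0.5, 1.29]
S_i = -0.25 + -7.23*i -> [-0.25, -7.48, -14.71, -21.94, -29.17]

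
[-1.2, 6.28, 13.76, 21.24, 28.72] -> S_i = -1.20 + 7.48*i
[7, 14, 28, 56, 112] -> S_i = 7*2^i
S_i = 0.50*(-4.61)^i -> [0.5, -2.31, 10.63, -48.99, 225.83]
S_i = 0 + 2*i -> [0, 2, 4, 6, 8]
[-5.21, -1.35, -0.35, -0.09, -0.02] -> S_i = -5.21*0.26^i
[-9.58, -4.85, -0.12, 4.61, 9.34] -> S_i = -9.58 + 4.73*i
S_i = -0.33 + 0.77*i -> [-0.33, 0.44, 1.21, 1.98, 2.75]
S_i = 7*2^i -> [7, 14, 28, 56, 112]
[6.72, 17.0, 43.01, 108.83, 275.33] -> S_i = 6.72*2.53^i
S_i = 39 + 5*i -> [39, 44, 49, 54, 59]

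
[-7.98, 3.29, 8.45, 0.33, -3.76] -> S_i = Random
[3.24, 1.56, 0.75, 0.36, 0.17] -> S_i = 3.24*0.48^i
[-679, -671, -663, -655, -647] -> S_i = -679 + 8*i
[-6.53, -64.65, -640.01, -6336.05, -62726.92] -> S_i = -6.53*9.90^i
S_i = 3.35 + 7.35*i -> [3.35, 10.7, 18.05, 25.4, 32.75]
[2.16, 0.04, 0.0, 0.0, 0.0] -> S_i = 2.16*0.02^i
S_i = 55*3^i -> [55, 165, 495, 1485, 4455]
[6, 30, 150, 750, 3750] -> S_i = 6*5^i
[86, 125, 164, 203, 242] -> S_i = 86 + 39*i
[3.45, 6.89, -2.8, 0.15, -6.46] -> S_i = Random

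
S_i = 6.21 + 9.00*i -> [6.21, 15.21, 24.21, 33.21, 42.21]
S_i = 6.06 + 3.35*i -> [6.06, 9.41, 12.76, 16.11, 19.46]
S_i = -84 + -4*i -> [-84, -88, -92, -96, -100]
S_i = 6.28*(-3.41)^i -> [6.28, -21.41, 73.02, -249.01, 849.14]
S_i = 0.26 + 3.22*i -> [0.26, 3.48, 6.7, 9.92, 13.14]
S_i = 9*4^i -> [9, 36, 144, 576, 2304]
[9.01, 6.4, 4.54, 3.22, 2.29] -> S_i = 9.01*0.71^i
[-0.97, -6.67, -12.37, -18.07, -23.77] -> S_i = -0.97 + -5.70*i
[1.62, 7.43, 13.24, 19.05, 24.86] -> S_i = 1.62 + 5.81*i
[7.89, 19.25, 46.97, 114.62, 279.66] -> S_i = 7.89*2.44^i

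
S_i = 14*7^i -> [14, 98, 686, 4802, 33614]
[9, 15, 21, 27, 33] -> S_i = 9 + 6*i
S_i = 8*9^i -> [8, 72, 648, 5832, 52488]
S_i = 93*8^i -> [93, 744, 5952, 47616, 380928]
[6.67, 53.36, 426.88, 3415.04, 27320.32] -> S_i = 6.67*8.00^i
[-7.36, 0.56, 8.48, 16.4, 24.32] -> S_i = -7.36 + 7.92*i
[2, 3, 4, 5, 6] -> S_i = 2 + 1*i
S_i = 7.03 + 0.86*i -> [7.03, 7.89, 8.75, 9.61, 10.47]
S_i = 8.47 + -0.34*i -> [8.47, 8.13, 7.79, 7.45, 7.11]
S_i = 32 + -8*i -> [32, 24, 16, 8, 0]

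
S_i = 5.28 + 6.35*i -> [5.28, 11.63, 17.98, 24.33, 30.68]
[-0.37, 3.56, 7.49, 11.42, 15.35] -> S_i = -0.37 + 3.93*i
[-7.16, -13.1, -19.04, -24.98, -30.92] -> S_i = -7.16 + -5.94*i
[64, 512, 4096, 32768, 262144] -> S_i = 64*8^i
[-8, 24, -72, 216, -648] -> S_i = -8*-3^i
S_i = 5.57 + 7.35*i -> [5.57, 12.92, 20.27, 27.62, 34.97]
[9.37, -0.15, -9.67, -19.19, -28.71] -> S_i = 9.37 + -9.52*i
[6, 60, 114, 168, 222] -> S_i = 6 + 54*i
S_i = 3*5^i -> [3, 15, 75, 375, 1875]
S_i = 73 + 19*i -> [73, 92, 111, 130, 149]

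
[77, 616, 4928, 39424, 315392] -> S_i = 77*8^i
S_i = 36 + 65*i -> [36, 101, 166, 231, 296]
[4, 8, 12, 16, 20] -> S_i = 4 + 4*i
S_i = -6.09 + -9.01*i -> [-6.09, -15.1, -24.11, -33.12, -42.13]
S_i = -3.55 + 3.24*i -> [-3.55, -0.31, 2.93, 6.17, 9.41]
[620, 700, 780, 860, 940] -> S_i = 620 + 80*i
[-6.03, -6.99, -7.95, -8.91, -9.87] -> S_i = -6.03 + -0.96*i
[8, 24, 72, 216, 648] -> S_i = 8*3^i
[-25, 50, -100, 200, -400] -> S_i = -25*-2^i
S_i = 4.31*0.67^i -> [4.31, 2.89, 1.93, 1.3, 0.87]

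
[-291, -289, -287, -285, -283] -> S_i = -291 + 2*i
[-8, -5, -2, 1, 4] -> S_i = -8 + 3*i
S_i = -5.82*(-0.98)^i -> [-5.82, 5.7, -5.59, 5.48, -5.37]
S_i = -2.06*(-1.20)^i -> [-2.06, 2.47, -2.97, 3.56, -4.27]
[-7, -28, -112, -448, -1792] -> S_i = -7*4^i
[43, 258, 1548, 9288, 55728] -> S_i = 43*6^i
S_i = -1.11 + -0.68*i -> [-1.11, -1.79, -2.47, -3.15, -3.83]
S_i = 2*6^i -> [2, 12, 72, 432, 2592]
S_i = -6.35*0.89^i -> [-6.35, -5.65, -5.03, -4.48, -3.98]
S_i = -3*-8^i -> [-3, 24, -192, 1536, -12288]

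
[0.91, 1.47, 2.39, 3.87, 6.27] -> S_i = 0.91*1.62^i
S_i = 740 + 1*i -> [740, 741, 742, 743, 744]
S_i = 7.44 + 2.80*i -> [7.44, 10.24, 13.04, 15.84, 18.64]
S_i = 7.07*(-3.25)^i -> [7.07, -22.98, 74.68, -242.7, 788.77]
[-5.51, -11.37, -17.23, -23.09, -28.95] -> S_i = -5.51 + -5.86*i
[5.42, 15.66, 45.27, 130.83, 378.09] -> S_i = 5.42*2.89^i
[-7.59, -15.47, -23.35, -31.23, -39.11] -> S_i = -7.59 + -7.88*i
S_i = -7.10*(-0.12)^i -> [-7.1, 0.85, -0.1, 0.01, -0.0]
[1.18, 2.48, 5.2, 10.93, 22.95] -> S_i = 1.18*2.10^i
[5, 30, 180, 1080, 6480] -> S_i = 5*6^i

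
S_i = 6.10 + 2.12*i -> [6.1, 8.22, 10.34, 12.46, 14.58]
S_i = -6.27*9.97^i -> [-6.27, -62.51, -623.24, -6213.74, -61950.98]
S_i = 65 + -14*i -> [65, 51, 37, 23, 9]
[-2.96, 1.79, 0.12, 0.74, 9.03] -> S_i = Random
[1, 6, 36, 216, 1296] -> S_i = 1*6^i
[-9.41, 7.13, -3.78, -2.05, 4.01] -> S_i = Random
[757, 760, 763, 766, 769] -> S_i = 757 + 3*i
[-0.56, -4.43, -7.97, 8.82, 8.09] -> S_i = Random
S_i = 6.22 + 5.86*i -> [6.22, 12.08, 17.94, 23.8, 29.66]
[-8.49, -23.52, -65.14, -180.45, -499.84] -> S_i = -8.49*2.77^i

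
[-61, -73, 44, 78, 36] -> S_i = Random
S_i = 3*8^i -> [3, 24, 192, 1536, 12288]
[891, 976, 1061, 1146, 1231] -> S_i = 891 + 85*i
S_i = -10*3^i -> [-10, -30, -90, -270, -810]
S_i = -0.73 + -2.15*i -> [-0.73, -2.88, -5.03, -7.18, -9.33]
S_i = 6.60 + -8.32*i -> [6.6, -1.72, -10.04, -18.36, -26.68]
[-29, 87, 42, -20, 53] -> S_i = Random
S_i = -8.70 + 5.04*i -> [-8.7, -3.66, 1.38, 6.42, 11.46]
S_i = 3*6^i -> [3, 18, 108, 648, 3888]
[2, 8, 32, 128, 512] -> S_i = 2*4^i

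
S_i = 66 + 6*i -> [66, 72, 78, 84, 90]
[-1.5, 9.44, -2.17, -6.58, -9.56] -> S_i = Random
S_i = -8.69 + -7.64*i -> [-8.69, -16.33, -23.97, -31.61, -39.25]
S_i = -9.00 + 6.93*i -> [-9.0, -2.07, 4.86, 11.79, 18.72]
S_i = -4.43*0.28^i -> [-4.43, -1.24, -0.35, -0.1, -0.03]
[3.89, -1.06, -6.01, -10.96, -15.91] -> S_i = 3.89 + -4.95*i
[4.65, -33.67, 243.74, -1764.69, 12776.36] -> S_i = 4.65*(-7.24)^i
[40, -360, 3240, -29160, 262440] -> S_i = 40*-9^i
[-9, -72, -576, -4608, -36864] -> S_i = -9*8^i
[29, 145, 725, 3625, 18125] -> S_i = 29*5^i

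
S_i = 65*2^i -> [65, 130, 260, 520, 1040]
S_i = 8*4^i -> [8, 32, 128, 512, 2048]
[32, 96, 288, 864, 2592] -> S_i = 32*3^i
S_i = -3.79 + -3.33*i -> [-3.79, -7.12, -10.45, -13.78, -17.11]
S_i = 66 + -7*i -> [66, 59, 52, 45, 38]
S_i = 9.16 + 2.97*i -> [9.16, 12.13, 15.1, 18.07, 21.04]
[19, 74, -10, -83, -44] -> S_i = Random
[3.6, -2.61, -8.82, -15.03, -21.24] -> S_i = 3.60 + -6.21*i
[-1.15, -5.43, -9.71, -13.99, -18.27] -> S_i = -1.15 + -4.28*i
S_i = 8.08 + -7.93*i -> [8.08, 0.15, -7.78, -15.71, -23.64]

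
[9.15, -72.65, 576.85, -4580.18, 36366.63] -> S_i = 9.15*(-7.94)^i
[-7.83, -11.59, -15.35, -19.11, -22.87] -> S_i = -7.83 + -3.76*i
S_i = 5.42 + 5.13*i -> [5.42, 10.55, 15.68, 20.81, 25.94]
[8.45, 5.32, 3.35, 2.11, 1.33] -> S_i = 8.45*0.63^i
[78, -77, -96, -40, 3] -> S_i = Random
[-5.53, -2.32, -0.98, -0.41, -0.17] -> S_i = -5.53*0.42^i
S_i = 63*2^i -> [63, 126, 252, 504, 1008]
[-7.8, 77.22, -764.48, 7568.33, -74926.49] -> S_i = -7.80*(-9.90)^i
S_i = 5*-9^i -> [5, -45, 405, -3645, 32805]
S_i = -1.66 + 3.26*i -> [-1.66, 1.6, 4.86, 8.12, 11.38]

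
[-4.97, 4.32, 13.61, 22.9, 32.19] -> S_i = -4.97 + 9.29*i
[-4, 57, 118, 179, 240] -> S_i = -4 + 61*i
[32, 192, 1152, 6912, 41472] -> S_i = 32*6^i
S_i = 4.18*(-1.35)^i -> [4.18, -5.64, 7.62, -10.28, 13.88]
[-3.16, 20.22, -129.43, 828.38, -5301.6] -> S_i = -3.16*(-6.40)^i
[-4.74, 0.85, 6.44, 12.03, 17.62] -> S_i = -4.74 + 5.59*i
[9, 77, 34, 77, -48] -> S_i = Random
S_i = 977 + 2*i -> [977, 979, 981, 983, 985]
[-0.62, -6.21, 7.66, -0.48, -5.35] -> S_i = Random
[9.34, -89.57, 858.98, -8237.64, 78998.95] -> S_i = 9.34*(-9.59)^i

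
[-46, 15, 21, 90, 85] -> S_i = Random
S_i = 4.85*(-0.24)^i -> [4.85, -1.16, 0.28, -0.07, 0.02]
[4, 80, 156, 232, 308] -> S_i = 4 + 76*i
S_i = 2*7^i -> [2, 14, 98, 686, 4802]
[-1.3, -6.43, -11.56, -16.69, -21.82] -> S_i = -1.30 + -5.13*i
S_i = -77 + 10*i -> [-77, -67, -57, -47, -37]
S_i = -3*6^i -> [-3, -18, -108, -648, -3888]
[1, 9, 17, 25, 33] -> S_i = 1 + 8*i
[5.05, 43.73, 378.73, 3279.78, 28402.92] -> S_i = 5.05*8.66^i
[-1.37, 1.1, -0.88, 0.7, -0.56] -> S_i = -1.37*(-0.80)^i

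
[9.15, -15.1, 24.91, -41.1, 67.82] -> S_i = 9.15*(-1.65)^i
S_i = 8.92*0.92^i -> [8.92, 8.21, 7.55, 6.95, 6.39]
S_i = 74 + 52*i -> [74, 126, 178, 230, 282]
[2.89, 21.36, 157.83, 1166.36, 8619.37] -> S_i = 2.89*7.39^i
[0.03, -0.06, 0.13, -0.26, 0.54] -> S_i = 0.03*(-2.06)^i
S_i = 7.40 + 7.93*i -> [7.4, 15.33, 23.26, 31.19, 39.12]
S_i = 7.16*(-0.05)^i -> [7.16, -0.36, 0.02, -0.0, 0.0]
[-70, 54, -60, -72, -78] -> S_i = Random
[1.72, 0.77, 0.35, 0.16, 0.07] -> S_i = 1.72*0.45^i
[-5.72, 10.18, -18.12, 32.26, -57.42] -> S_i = -5.72*(-1.78)^i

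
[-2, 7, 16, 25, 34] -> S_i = -2 + 9*i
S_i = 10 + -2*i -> [10, 8, 6, 4, 2]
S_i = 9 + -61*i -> [9, -52, -113, -174, -235]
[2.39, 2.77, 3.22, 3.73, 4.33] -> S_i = 2.39*1.16^i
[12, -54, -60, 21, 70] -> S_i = Random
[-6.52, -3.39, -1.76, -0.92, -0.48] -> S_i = -6.52*0.52^i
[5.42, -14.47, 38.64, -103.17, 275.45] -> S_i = 5.42*(-2.67)^i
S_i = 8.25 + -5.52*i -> [8.25, 2.73, -2.79, -8.31, -13.83]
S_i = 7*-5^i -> [7, -35, 175, -875, 4375]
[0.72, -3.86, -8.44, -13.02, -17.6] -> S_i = 0.72 + -4.58*i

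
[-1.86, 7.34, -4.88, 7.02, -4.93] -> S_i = Random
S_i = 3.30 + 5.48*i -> [3.3, 8.78, 14.26, 19.74, 25.22]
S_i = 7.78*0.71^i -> [7.78, 5.52, 3.92, 2.78, 1.98]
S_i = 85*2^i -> [85, 170, 340, 680, 1360]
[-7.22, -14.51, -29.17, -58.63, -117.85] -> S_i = -7.22*2.01^i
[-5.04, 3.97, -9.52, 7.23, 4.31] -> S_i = Random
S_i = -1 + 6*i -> [-1, 5, 11, 17, 23]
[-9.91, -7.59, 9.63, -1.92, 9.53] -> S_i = Random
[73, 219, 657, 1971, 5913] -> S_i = 73*3^i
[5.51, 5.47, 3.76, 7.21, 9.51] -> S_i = Random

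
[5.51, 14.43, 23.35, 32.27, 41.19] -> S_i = 5.51 + 8.92*i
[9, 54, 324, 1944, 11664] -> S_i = 9*6^i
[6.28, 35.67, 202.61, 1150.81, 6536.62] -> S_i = 6.28*5.68^i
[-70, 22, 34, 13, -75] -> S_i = Random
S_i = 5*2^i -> [5, 10, 20, 40, 80]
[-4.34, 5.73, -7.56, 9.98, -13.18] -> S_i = -4.34*(-1.32)^i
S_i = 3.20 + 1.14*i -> [3.2, 4.34, 5.48, 6.62, 7.76]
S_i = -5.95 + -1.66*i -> [-5.95, -7.61, -9.27, -10.93, -12.59]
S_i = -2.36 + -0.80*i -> [-2.36, -3.16, -3.96, -4.76, -5.56]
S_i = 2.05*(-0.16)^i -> [2.05, -0.33, 0.05, -0.01, 0.0]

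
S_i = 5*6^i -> [5, 30, 180, 1080, 6480]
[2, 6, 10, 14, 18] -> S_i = 2 + 4*i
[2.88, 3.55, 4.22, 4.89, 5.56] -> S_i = 2.88 + 0.67*i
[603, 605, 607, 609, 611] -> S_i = 603 + 2*i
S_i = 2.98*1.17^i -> [2.98, 3.49, 4.08, 4.77, 5.58]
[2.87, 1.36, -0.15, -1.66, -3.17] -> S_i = 2.87 + -1.51*i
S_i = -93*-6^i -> [-93, 558, -3348, 20088, -120528]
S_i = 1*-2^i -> [1, -2, 4, -8, 16]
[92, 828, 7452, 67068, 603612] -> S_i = 92*9^i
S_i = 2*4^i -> [2, 8, 32, 128, 512]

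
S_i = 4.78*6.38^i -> [4.78, 30.5, 194.57, 1241.34, 7919.73]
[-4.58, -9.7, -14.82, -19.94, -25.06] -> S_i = -4.58 + -5.12*i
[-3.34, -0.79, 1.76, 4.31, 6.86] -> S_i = -3.34 + 2.55*i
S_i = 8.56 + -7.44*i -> [8.56, 1.12, -6.32, -13.76, -21.2]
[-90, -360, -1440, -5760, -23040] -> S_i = -90*4^i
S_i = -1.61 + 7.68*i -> [-1.61, 6.07, 13.75, 21.43, 29.11]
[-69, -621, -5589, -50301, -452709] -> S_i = -69*9^i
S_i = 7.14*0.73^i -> [7.14, 5.21, 3.8, 2.78, 2.03]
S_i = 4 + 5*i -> [4, 9, 14, 19, 24]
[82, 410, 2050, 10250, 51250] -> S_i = 82*5^i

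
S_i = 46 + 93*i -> [46, 139, 232, 325, 418]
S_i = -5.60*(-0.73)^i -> [-5.6, 4.09, -2.98, 2.18, -1.59]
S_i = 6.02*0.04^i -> [6.02, 0.24, 0.01, 0.0, 0.0]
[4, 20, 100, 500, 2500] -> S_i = 4*5^i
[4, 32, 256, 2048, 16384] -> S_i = 4*8^i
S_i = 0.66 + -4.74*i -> [0.66, -4.08, -8.82, -13.56, -18.3]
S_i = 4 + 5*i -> [4, 9, 14, 19, 24]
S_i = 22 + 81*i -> [22, 103, 184, 265, 346]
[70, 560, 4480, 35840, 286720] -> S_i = 70*8^i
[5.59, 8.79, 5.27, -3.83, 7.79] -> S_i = Random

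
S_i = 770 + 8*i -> [770, 778, 786, 794, 802]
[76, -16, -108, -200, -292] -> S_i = 76 + -92*i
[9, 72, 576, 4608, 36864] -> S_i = 9*8^i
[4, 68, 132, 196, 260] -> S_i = 4 + 64*i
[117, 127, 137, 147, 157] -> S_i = 117 + 10*i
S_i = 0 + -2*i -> [0, -2, -4, -6, -8]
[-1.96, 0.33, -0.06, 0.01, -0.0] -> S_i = -1.96*(-0.17)^i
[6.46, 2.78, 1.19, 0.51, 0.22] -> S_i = 6.46*0.43^i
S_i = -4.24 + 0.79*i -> [-4.24, -3.45, -2.66, -1.87, -1.08]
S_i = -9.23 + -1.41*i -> [-9.23, -10.64, -12.05, -13.46, -14.87]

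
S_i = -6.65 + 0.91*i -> [-6.65, -5.74, -4.83, -3.92, -3.01]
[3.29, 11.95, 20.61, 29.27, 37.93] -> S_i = 3.29 + 8.66*i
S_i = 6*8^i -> [6, 48, 384, 3072, 24576]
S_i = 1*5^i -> [1, 5, 25, 125, 625]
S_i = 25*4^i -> [25, 100, 400, 1600, 6400]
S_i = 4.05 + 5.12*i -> [4.05, 9.17, 14.29, 19.41, 24.53]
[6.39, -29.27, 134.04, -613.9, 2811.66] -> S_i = 6.39*(-4.58)^i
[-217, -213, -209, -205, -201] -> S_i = -217 + 4*i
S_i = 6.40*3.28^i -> [6.4, 20.99, 68.85, 225.84, 740.76]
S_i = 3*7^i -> [3, 21, 147, 1029, 7203]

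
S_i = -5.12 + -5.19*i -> [-5.12, -10.31, -15.5, -20.69, -25.88]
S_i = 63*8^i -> [63, 504, 4032, 32256, 258048]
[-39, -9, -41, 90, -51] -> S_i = Random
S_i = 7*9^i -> [7, 63, 567, 5103, 45927]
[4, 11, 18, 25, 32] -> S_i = 4 + 7*i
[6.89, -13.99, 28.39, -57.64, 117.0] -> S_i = 6.89*(-2.03)^i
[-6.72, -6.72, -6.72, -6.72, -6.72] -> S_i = -6.72 + 0.00*i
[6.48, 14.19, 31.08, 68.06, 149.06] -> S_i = 6.48*2.19^i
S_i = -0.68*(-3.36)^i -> [-0.68, 2.28, -7.68, 25.79, -86.67]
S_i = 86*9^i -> [86, 774, 6966, 62694, 564246]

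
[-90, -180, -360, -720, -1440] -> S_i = -90*2^i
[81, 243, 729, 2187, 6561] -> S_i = 81*3^i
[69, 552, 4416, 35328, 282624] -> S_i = 69*8^i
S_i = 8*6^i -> [8, 48, 288, 1728, 10368]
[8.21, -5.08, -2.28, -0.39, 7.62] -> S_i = Random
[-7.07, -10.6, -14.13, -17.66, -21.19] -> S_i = -7.07 + -3.53*i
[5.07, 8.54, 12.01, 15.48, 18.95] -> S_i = 5.07 + 3.47*i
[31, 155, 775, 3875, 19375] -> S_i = 31*5^i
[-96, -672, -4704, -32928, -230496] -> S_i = -96*7^i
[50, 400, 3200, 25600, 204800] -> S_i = 50*8^i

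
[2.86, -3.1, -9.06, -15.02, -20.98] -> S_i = 2.86 + -5.96*i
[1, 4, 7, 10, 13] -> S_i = 1 + 3*i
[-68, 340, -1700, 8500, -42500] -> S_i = -68*-5^i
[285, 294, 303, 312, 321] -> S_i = 285 + 9*i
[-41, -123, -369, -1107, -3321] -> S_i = -41*3^i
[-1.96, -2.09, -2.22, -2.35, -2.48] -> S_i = -1.96 + -0.13*i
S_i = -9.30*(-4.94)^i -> [-9.3, 45.94, -226.95, 1121.15, -5538.48]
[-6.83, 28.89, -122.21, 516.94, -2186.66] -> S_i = -6.83*(-4.23)^i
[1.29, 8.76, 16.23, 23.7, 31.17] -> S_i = 1.29 + 7.47*i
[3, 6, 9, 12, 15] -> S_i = 3 + 3*i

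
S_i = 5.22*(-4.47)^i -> [5.22, -23.33, 104.3, -466.22, 2084.01]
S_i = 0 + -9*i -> [0, -9, -18, -27, -36]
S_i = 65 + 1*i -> [65, 66, 67, 68, 69]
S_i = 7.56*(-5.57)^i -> [7.56, -42.11, 234.55, -1306.43, 7276.84]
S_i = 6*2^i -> [6, 12, 24, 48, 96]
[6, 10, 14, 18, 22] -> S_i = 6 + 4*i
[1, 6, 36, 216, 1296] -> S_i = 1*6^i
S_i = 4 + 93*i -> [4, 97, 190, 283, 376]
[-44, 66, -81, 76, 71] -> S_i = Random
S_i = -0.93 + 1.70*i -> [-0.93, 0.77, 2.47, 4.17, 5.87]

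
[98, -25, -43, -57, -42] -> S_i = Random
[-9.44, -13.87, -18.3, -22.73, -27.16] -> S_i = -9.44 + -4.43*i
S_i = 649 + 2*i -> [649, 651, 653, 655, 657]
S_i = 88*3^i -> [88, 264, 792, 2376, 7128]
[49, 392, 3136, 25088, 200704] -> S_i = 49*8^i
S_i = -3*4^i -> [-3, -12, -48, -192, -768]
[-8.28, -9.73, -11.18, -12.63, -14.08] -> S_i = -8.28 + -1.45*i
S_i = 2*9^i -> [2, 18, 162, 1458, 13122]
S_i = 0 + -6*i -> [0, -6, -12, -18, -24]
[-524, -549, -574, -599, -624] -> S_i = -524 + -25*i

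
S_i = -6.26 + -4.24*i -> [-6.26, -10.5, -14.74, -18.98, -23.22]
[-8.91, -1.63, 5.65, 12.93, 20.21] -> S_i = -8.91 + 7.28*i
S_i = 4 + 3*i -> [4, 7, 10, 13, 16]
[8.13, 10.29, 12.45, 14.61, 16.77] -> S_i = 8.13 + 2.16*i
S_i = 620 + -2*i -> [620, 618, 616, 614, 612]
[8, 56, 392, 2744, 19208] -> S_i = 8*7^i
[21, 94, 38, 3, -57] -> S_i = Random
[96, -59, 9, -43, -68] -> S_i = Random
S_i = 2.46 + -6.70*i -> [2.46, -4.24, -10.94, -17.64, -24.34]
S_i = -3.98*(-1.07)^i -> [-3.98, 4.26, -4.56, 4.88, -5.22]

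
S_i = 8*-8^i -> [8, -64, 512, -4096, 32768]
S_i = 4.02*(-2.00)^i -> [4.02, -8.04, 16.08, -32.16, 64.32]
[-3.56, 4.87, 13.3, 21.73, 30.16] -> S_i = -3.56 + 8.43*i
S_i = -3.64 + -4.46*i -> [-3.64, -8.1, -12.56, -17.02, -21.48]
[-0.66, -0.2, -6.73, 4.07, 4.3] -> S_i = Random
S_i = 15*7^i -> [15, 105, 735, 5145, 36015]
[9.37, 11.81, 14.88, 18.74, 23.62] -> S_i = 9.37*1.26^i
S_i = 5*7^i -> [5, 35, 245, 1715, 12005]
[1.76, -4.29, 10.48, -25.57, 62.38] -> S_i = 1.76*(-2.44)^i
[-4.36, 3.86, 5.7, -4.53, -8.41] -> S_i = Random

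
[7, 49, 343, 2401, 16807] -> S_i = 7*7^i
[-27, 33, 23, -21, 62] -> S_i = Random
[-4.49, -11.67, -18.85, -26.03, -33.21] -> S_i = -4.49 + -7.18*i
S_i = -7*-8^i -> [-7, 56, -448, 3584, -28672]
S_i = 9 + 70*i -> [9, 79, 149, 219, 289]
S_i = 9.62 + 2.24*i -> [9.62, 11.86, 14.1, 16.34, 18.58]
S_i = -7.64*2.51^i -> [-7.64, -19.18, -48.13, -120.81, -303.24]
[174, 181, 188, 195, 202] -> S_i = 174 + 7*i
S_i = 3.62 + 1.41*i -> [3.62, 5.03, 6.44, 7.85, 9.26]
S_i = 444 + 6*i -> [444, 450, 456, 462, 468]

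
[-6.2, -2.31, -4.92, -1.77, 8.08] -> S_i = Random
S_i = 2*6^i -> [2, 12, 72, 432, 2592]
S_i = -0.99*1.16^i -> [-0.99, -1.15, -1.33, -1.55, -1.79]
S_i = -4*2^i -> [-4, -8, -16, -32, -64]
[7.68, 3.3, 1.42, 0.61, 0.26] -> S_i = 7.68*0.43^i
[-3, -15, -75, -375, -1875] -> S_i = -3*5^i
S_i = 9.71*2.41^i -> [9.71, 23.4, 56.4, 135.92, 327.56]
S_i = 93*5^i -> [93, 465, 2325, 11625, 58125]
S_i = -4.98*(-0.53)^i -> [-4.98, 2.64, -1.4, 0.74, -0.39]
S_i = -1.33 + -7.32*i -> [-1.33, -8.65, -15.97, -23.29, -30.61]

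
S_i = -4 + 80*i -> [-4, 76, 156, 236, 316]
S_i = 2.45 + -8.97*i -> [2.45, -6.52, -15.49, -24.46, -33.43]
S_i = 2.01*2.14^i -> [2.01, 4.3, 9.2, 19.7, 42.16]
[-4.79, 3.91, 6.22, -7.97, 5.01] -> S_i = Random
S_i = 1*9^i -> [1, 9, 81, 729, 6561]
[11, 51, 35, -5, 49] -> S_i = Random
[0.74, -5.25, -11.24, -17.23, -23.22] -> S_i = 0.74 + -5.99*i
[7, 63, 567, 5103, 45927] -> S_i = 7*9^i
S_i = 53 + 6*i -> [53, 59, 65, 71, 77]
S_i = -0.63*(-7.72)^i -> [-0.63, 4.86, -37.55, 289.86, -2237.74]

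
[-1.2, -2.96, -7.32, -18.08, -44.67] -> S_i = -1.20*2.47^i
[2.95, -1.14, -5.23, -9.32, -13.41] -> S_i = 2.95 + -4.09*i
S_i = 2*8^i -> [2, 16, 128, 1024, 8192]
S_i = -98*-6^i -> [-98, 588, -3528, 21168, -127008]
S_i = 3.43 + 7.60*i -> [3.43, 11.03, 18.63, 26.23, 33.83]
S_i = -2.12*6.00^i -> [-2.12, -12.72, -76.32, -457.92, -2747.52]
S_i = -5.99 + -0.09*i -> [-5.99, -6.08, -6.17, -6.26, -6.35]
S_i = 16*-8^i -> [16, -128, 1024, -8192, 65536]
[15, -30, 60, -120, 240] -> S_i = 15*-2^i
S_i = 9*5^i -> [9, 45, 225, 1125, 5625]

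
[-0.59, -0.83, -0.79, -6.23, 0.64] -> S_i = Random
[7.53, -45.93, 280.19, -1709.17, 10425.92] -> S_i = 7.53*(-6.10)^i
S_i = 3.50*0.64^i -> [3.5, 2.24, 1.43, 0.92, 0.59]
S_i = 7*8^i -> [7, 56, 448, 3584, 28672]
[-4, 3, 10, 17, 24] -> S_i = -4 + 7*i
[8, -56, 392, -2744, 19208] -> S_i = 8*-7^i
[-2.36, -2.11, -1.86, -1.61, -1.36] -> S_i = -2.36 + 0.25*i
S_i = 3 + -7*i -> [3, -4, -11, -18, -25]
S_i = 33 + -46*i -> [33, -13, -59, -105, -151]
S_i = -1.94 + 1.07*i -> [-1.94, -0.87, 0.2, 1.27, 2.34]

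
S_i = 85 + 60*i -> [85, 145, 205, 265, 325]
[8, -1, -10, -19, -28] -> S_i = 8 + -9*i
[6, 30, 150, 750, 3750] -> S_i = 6*5^i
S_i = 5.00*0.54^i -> [5.0, 2.7, 1.46, 0.79, 0.43]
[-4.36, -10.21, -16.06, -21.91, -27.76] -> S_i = -4.36 + -5.85*i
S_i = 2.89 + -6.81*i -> [2.89, -3.92, -10.73, -17.54, -24.35]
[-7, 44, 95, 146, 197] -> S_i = -7 + 51*i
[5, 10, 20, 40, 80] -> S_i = 5*2^i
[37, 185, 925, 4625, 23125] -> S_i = 37*5^i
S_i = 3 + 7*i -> [3, 10, 17, 24, 31]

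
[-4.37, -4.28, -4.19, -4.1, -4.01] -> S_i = -4.37 + 0.09*i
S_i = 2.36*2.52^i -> [2.36, 5.95, 14.99, 37.77, 95.17]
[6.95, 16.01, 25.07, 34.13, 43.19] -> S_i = 6.95 + 9.06*i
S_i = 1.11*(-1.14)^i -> [1.11, -1.27, 1.44, -1.64, 1.87]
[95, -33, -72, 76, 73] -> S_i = Random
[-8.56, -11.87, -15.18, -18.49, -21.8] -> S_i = -8.56 + -3.31*i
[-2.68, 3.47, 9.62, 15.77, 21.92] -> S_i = -2.68 + 6.15*i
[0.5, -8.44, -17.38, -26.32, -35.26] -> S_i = 0.50 + -8.94*i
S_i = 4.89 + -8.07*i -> [4.89, -3.18, -11.25, -19.32, -27.39]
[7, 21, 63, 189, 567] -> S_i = 7*3^i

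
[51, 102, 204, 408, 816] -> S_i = 51*2^i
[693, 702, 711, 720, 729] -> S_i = 693 + 9*i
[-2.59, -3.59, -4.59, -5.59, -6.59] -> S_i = -2.59 + -1.00*i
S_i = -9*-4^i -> [-9, 36, -144, 576, -2304]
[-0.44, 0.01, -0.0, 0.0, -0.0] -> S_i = -0.44*(-0.02)^i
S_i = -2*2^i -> [-2, -4, -8, -16, -32]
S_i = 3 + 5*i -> [3, 8, 13, 18, 23]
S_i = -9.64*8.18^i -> [-9.64, -78.86, -645.04, -5276.39, -43160.88]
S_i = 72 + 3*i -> [72, 75, 78, 81, 84]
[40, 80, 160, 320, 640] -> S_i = 40*2^i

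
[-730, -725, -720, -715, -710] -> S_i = -730 + 5*i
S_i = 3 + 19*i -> [3, 22, 41, 60, 79]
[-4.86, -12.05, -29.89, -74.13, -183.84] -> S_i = -4.86*2.48^i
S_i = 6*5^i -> [6, 30, 150, 750, 3750]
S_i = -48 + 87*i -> [-48, 39, 126, 213, 300]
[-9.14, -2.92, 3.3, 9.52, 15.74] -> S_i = -9.14 + 6.22*i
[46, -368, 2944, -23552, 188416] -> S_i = 46*-8^i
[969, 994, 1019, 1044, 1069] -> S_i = 969 + 25*i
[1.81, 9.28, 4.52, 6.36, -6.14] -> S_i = Random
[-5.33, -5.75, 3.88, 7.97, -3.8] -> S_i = Random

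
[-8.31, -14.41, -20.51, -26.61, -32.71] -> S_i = -8.31 + -6.10*i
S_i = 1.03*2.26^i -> [1.03, 2.33, 5.26, 11.89, 26.87]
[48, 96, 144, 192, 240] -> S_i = 48 + 48*i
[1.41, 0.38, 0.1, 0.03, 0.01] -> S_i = 1.41*0.27^i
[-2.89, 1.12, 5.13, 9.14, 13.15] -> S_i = -2.89 + 4.01*i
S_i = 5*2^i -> [5, 10, 20, 40, 80]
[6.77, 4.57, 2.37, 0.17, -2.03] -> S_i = 6.77 + -2.20*i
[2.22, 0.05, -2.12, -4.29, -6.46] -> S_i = 2.22 + -2.17*i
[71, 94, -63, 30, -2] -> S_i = Random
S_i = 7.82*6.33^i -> [7.82, 49.5, 313.34, 1983.43, 12555.14]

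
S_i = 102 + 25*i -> [102, 127, 152, 177, 202]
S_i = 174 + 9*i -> [174, 183, 192, 201, 210]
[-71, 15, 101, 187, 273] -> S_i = -71 + 86*i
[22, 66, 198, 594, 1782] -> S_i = 22*3^i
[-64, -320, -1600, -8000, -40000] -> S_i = -64*5^i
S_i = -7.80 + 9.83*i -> [-7.8, 2.03, 11.86, 21.69, 31.52]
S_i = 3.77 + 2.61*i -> [3.77, 6.38, 8.99, 11.6, 14.21]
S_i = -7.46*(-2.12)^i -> [-7.46, 15.82, -33.53, 71.08, -150.69]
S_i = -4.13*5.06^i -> [-4.13, -20.9, -105.74, -535.06, -2707.4]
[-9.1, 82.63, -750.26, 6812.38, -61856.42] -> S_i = -9.10*(-9.08)^i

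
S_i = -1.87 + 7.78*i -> [-1.87, 5.91, 13.69, 21.47, 29.25]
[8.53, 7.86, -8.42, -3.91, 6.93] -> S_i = Random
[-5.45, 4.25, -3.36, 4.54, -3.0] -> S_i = Random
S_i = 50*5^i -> [50, 250, 1250, 6250, 31250]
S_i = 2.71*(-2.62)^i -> [2.71, -7.1, 18.6, -48.74, 127.7]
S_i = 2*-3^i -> [2, -6, 18, -54, 162]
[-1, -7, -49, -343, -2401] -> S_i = -1*7^i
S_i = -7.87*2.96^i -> [-7.87, -23.3, -68.95, -204.1, -604.15]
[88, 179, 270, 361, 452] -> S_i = 88 + 91*i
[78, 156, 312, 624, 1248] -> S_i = 78*2^i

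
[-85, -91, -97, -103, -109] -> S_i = -85 + -6*i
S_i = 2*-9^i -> [2, -18, 162, -1458, 13122]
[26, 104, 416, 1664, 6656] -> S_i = 26*4^i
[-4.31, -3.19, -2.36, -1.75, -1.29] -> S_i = -4.31*0.74^i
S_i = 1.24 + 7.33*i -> [1.24, 8.57, 15.9, 23.23, 30.56]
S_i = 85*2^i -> [85, 170, 340, 680, 1360]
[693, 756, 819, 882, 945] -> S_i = 693 + 63*i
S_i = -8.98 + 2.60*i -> [-8.98, -6.38, -3.78, -1.18, 1.42]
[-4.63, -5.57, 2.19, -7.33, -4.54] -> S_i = Random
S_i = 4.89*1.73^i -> [4.89, 8.46, 14.64, 25.32, 43.8]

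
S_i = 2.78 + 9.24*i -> [2.78, 12.02, 21.26, 30.5, 39.74]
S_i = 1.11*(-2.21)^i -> [1.11, -2.45, 5.42, -11.98, 26.48]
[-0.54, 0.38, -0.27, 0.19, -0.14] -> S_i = -0.54*(-0.71)^i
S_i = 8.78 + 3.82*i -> [8.78, 12.6, 16.42, 20.24, 24.06]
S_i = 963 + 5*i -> [963, 968, 973, 978, 983]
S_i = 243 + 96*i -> [243, 339, 435, 531, 627]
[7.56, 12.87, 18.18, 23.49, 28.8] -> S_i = 7.56 + 5.31*i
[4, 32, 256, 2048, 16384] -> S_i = 4*8^i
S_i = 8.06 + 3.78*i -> [8.06, 11.84, 15.62, 19.4, 23.18]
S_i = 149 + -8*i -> [149, 141, 133, 125, 117]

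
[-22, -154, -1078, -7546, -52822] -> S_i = -22*7^i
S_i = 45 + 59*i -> [45, 104, 163, 222, 281]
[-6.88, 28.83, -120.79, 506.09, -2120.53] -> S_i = -6.88*(-4.19)^i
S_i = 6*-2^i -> [6, -12, 24, -48, 96]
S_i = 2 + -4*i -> [2, -2, -6, -10, -14]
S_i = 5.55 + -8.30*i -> [5.55, -2.75, -11.05, -19.35, -27.65]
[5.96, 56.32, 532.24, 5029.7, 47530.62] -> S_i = 5.96*9.45^i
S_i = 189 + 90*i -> [189, 279, 369, 459, 549]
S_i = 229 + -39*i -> [229, 190, 151, 112, 73]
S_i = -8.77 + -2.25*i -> [-8.77, -11.02, -13.27, -15.52, -17.77]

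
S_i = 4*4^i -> [4, 16, 64, 256, 1024]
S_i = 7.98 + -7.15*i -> [7.98, 0.83, -6.32, -13.47, -20.62]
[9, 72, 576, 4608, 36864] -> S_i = 9*8^i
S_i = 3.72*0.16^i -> [3.72, 0.6, 0.1, 0.02, 0.0]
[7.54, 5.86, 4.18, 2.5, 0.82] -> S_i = 7.54 + -1.68*i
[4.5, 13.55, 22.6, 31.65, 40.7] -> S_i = 4.50 + 9.05*i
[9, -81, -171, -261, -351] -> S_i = 9 + -90*i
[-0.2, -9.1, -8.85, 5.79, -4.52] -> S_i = Random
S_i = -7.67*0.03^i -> [-7.67, -0.23, -0.01, -0.0, -0.0]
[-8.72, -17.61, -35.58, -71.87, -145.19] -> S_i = -8.72*2.02^i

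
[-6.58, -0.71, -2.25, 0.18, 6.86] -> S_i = Random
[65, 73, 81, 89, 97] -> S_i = 65 + 8*i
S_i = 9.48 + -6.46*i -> [9.48, 3.02, -3.44, -9.9, -16.36]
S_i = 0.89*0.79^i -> [0.89, 0.7, 0.56, 0.44, 0.35]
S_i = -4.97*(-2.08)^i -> [-4.97, 10.34, -21.5, 44.72, -93.03]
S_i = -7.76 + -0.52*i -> [-7.76, -8.28, -8.8, -9.32, -9.84]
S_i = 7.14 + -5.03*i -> [7.14, 2.11, -2.92, -7.95, -12.98]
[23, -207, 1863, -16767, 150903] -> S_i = 23*-9^i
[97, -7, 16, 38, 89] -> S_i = Random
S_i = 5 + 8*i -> [5, 13, 21, 29, 37]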